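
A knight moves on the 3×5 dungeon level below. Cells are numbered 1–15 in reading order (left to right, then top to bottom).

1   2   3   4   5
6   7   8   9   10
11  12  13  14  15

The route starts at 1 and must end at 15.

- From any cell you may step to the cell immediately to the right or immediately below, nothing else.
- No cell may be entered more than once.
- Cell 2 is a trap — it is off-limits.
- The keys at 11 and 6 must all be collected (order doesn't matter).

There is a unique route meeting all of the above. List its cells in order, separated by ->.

Moves only go right or down, so the column and row indices never decrease.
Route from 1: 2× down (reaching 11), 4× right (reaching 15) — 6 moves in all.
Check: all required cells visited.

1 -> 6 -> 11 -> 12 -> 13 -> 14 -> 15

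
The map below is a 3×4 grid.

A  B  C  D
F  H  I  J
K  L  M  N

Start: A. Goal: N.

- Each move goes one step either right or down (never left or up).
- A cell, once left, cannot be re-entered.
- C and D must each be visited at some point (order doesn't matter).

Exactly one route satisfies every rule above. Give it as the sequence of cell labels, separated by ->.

A -> B -> C -> D -> J -> N

Moves only go right or down, so the column and row indices never decrease.
Route from A: 3× right (reaching D), 2× down (reaching N) — 5 moves in all.
Check: all required cells visited.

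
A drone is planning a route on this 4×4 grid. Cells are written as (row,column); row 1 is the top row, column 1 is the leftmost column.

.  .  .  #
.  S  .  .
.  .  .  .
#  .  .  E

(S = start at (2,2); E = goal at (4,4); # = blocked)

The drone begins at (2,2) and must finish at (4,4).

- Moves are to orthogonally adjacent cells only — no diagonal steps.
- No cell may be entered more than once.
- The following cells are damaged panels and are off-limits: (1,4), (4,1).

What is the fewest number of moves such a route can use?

The Manhattan distance from (2,2) to (4,4) is |2−4| + |2−4| = 4, so at least 4 moves are needed.
A route of 4 moves achieves this: (2,2) → (3,2) → (4,2) → (4,3) → (4,4).
Since 4 matches the lower bound, it is optimal.

4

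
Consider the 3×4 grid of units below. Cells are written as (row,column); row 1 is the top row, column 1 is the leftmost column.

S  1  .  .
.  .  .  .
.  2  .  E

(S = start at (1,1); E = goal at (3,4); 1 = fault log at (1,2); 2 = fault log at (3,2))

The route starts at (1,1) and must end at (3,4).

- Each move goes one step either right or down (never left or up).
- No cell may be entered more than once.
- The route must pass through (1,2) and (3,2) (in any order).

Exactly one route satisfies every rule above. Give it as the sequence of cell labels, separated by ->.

Moves only go right or down, so the column and row indices never decrease.
Route from (1,1): right to (1,2), 2× down (reaching (3,2)), 2× right (reaching (3,4)) — 5 moves in all.
Check: all required cells visited.

(1,1) -> (1,2) -> (2,2) -> (3,2) -> (3,3) -> (3,4)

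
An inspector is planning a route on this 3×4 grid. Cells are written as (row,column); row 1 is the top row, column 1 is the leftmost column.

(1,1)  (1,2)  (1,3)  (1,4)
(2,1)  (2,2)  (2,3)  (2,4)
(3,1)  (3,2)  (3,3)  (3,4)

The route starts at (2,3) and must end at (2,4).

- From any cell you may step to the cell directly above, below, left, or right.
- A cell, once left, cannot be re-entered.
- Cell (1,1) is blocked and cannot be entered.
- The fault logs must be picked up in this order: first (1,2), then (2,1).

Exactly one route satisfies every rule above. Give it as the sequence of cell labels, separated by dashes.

The waypoints must appear in the order (1,2), (2,1), with no cell reused.
Route from (2,3): up 1 to (1,3), left 1 to (1,2), down 1 to (2,2), left 1 to (2,1), down 1 to (3,1), right 3 to (3,4), up 1 to (2,4) — 9 moves in all.
Check: order respected ((1,2) at step 2, (2,1) at step 4).

(2,3) - (1,3) - (1,2) - (2,2) - (2,1) - (3,1) - (3,2) - (3,3) - (3,4) - (2,4)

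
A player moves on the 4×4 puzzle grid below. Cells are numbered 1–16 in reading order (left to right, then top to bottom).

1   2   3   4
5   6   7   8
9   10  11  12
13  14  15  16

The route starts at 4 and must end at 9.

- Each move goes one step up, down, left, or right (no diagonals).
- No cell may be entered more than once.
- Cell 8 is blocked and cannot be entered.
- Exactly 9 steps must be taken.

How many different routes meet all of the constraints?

11

Need simple routes of exactly 9 moves from 4 to 9 (Manhattan distance 5, so 2 moves are spent on a detour and 2 undoing it).
Branch systematically from the start, pruning whenever the remaining move budget drops below the Manhattan distance to 9 or differs from it in parity. Every completion starts via 3: 11.
That gives 11 routes.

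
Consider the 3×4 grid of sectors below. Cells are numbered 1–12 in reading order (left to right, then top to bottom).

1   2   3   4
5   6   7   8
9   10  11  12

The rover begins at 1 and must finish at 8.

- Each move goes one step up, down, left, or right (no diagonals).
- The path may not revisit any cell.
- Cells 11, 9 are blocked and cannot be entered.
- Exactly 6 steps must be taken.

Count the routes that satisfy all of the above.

4

Need simple routes of exactly 6 moves from 1 to 8 (Manhattan distance 4, so 1 moves are spent on a detour and 1 undoing it).
Enumerating: 1 5 6 2 3 7 8 | 1 5 6 2 3 4 8 | 1 5 6 7 3 4 8 | 1 2 6 7 3 4 8.
That gives 4 routes.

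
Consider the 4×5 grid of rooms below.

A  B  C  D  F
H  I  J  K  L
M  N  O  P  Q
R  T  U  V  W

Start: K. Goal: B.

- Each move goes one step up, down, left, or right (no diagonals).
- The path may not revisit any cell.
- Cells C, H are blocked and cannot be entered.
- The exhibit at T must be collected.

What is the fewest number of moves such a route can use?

Any route passes through T somewhere between K and B. Summing Manhattan distances along the two legs (K → T → B) gives a lower bound of 4 + 3 = 7 moves.
A route of 7 moves achieves this: K → P → V → U → T → N → I → B.
Since 7 matches the lower bound, it is optimal.

7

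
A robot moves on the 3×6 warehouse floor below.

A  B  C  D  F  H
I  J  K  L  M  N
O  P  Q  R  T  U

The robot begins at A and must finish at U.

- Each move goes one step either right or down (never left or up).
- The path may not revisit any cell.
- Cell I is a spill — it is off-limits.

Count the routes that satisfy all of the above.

15

A right/down-only route from A to U makes exactly 2 down-moves and 5 right-moves in some order.
With no other constraints that would be C(7,2) = 21 routes.
Subtract routes through each blocked cell (inclusion–exclusion for overlaps): − through I: 6 → 15.
That gives 15 routes.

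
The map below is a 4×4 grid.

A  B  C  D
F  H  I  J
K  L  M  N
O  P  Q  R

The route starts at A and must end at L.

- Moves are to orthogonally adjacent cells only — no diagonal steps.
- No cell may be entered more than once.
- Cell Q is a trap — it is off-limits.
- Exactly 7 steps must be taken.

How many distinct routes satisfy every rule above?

Need simple routes of exactly 7 moves from A to L (Manhattan distance 3, so 2 moves are spent on a detour and 2 undoing it).
Branch systematically from the start, pruning whenever the remaining move budget drops below the Manhattan distance to L or differs from it in parity. Grouping the completions by first move — via F: 2; via B: 7 — and summing: 2 + 7 = 9.
That gives 9 routes.

9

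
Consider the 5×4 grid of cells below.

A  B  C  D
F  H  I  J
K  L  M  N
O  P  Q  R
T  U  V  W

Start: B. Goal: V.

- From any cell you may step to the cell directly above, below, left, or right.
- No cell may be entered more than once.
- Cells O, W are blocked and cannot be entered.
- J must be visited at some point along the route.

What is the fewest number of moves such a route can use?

Any route passes through J somewhere between B and V. Summing Manhattan distances along the two legs (B → J → V) gives a lower bound of 3 + 4 = 7 moves.
A route of 7 moves achieves this: B → H → I → J → N → R → Q → V.
Since 7 matches the lower bound, it is optimal.

7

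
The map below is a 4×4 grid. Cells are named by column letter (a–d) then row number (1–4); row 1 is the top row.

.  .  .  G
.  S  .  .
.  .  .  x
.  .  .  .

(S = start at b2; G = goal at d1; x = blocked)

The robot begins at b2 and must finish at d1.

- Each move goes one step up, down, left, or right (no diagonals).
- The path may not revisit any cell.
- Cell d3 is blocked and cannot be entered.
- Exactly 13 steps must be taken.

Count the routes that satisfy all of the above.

1

Need simple routes of exactly 13 moves from b2 to d1 (Manhattan distance 3, so 5 moves are spent on a detour and 5 undoing it).
Enumerating: b2 b3 c3 c4 b4 a4 a3 a2 a1 b1 c1 c2 d2 d1.
That gives 1 route.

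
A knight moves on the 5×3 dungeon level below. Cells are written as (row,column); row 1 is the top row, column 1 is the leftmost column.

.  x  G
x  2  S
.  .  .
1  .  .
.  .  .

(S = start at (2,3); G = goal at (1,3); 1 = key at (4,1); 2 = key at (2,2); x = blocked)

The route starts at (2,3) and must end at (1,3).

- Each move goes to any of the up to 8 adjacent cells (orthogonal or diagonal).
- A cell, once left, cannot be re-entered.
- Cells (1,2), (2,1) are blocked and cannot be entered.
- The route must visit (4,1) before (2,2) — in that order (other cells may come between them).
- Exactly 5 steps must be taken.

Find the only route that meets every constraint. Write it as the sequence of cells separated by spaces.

(2,3) (3,2) (4,1) (3,1) (2,2) (1,3)

The waypoints must appear in the order (4,1), (2,2), with no cell reused.
Route from (2,3): 2× down-left (reaching (4,1)), up to (3,1), 2× up-right (reaching (1,3)) — 5 moves in all.
Check: order respected (1 at step 2, 2 at step 4); 5 moves as required.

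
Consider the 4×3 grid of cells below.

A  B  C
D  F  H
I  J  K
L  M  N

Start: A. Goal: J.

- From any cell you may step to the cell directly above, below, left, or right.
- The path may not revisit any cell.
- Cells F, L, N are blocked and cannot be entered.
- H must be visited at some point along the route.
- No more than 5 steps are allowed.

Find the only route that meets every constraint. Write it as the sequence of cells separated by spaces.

A B C H K J

The 5-move cap with required stops at H leaves no slack for detours.
Route from A: right 2 to C, down 2 to K, left 1 to J — 5 moves in all.
Check: all required cells visited; 5 ≤ 5 moves.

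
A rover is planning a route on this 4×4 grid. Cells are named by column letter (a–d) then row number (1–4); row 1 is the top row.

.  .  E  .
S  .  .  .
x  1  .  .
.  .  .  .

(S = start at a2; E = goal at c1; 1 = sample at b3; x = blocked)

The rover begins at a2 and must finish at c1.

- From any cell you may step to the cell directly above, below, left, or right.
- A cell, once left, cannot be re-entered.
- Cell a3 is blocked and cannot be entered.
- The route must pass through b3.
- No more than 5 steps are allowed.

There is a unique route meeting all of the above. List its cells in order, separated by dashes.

The budget equals the shortest possible length, so every move has to be on a shortest route through the required cells.
Route from a2: right to b2, down to b3, right to c3, 2× up (reaching c1) — 5 moves in all.
Check: all required cells visited; 5 ≤ 5 moves.

a2 - b2 - b3 - c3 - c2 - c1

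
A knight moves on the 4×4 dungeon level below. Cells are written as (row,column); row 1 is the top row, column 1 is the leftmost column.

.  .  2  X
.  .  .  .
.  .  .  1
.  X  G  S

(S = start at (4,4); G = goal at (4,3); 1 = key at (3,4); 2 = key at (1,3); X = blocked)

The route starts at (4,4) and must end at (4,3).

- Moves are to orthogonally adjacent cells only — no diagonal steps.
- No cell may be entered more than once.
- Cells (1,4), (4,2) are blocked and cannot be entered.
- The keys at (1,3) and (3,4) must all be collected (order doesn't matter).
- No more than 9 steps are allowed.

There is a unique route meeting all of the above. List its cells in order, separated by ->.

(4,4) -> (3,4) -> (2,4) -> (2,3) -> (1,3) -> (1,2) -> (2,2) -> (3,2) -> (3,3) -> (4,3)

Any route must reach (1,3) and (3,4) and still end at (4,3) within 9 moves, so the order of the required stops is forced.
Route from (4,4): 2× up (reaching (2,4)), left to (2,3), up to (1,3), left to (1,2), 2× down (reaching (3,2)), right to (3,3), down to (4,3) — 9 moves in all.
Check: all required cells visited; 9 ≤ 9 moves.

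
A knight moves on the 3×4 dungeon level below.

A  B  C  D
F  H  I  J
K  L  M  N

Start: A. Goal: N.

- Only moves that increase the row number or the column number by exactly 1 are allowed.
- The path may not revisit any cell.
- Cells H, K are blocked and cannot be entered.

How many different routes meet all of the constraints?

3

A right/down-only route from A to N makes exactly 2 down-moves and 3 right-moves in some order.
With no other constraints that would be C(5,2) = 10 routes.
Subtract routes through each blocked cell (inclusion–exclusion for overlaps): − through H: 6 − through K: 1 → 3.
That gives 3 routes.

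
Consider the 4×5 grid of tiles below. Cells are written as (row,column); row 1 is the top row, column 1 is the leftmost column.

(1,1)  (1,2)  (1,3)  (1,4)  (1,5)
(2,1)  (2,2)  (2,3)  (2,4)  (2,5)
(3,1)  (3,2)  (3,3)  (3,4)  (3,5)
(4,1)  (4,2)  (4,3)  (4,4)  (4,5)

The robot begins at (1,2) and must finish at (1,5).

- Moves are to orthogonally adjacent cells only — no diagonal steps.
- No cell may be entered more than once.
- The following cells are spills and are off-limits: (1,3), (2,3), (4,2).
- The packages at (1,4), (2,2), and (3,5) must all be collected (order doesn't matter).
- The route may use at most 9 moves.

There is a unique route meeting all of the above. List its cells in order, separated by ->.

(1,2) -> (2,2) -> (3,2) -> (3,3) -> (3,4) -> (3,5) -> (2,5) -> (2,4) -> (1,4) -> (1,5)

The budget equals the shortest possible length, so every move has to be on a shortest route through the required cells.
Route from (1,2): down 2 to (3,2), right 3 to (3,5), up 1 to (2,5), left 1 to (2,4), up 1 to (1,4), right 1 to (1,5) — 9 moves in all.
Check: all required cells visited; 9 ≤ 9 moves.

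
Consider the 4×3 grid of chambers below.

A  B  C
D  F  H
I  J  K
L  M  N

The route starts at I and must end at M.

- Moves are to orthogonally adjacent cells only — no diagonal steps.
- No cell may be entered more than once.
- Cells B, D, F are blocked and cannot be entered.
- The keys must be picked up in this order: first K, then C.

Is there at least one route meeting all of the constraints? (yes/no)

C must be visited but has only one open neighbour (H), and it is neither the start nor the goal — the route would have to enter and leave through H, re-entering it.

no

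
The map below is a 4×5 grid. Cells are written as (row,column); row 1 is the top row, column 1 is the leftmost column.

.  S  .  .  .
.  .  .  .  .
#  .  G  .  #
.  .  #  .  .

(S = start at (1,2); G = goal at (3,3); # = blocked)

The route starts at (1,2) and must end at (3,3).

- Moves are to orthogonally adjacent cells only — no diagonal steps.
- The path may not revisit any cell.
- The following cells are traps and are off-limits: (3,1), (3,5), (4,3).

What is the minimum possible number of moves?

3

The Manhattan distance from (1,2) to (3,3) is |1−3| + |2−3| = 3, so at least 3 moves are needed.
A route of 3 moves achieves this: (1,2) → (2,2) → (3,2) → (3,3).
Since 3 matches the lower bound, it is optimal.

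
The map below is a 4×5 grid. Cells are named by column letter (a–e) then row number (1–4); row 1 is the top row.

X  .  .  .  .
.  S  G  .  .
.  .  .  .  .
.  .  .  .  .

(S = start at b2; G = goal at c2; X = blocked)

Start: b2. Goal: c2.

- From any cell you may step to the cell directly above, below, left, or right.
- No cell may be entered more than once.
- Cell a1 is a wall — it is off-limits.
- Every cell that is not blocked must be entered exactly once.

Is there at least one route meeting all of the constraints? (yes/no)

no

Colour the cells like a checkerboard: each orthogonal step flips colour, so a Hamiltonian route alternates colours. Here there are 9 cells of one colour and 10 of the other, with start on the opposite colour to the goal — the counts and endpoints can't be arranged into an alternating sequence of length 19, so no Hamiltonian route exists.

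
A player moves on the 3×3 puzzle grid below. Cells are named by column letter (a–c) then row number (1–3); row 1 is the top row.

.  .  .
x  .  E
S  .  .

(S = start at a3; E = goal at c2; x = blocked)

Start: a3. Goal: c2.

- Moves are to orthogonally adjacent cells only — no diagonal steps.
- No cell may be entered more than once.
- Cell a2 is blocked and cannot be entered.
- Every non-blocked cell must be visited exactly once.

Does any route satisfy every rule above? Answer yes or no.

no

Cell a1 has only one open neighbour but is neither the start nor the goal, so a Hamiltonian route would have to both enter and leave it through the same neighbour — impossible without revisiting.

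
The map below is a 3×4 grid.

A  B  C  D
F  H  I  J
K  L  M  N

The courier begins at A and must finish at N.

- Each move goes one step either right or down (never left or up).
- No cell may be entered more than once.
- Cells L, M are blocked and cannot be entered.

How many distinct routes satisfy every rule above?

A right/down-only route from A to N makes exactly 2 down-moves and 3 right-moves in some order.
With no other constraints that would be C(5,2) = 10 routes.
Subtract routes through each blocked cell (inclusion–exclusion for overlaps): − through L: 3 − through M: 6 + through L&M: 3 → 4.
That gives 4 routes.

4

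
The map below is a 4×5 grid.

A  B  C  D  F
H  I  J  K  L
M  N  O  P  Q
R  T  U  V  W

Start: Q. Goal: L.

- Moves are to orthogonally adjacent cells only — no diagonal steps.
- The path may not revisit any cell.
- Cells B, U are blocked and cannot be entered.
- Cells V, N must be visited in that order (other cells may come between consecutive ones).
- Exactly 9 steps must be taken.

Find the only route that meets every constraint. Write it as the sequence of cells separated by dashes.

The waypoints must appear in the order V, N, with no cell reused.
Route from Q: down to W, left to V, up to P, 2× left (reaching N), up to I, 3× right (reaching L) — 9 moves in all.
Check: order respected (V at step 2, N at step 5); 9 moves as required.

Q - W - V - P - O - N - I - J - K - L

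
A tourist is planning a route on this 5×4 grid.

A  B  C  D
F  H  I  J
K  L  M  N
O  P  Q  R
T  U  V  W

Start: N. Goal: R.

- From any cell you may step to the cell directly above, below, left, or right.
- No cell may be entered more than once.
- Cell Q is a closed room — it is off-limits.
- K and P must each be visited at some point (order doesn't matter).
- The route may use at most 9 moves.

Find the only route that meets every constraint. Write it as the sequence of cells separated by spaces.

The budget equals the shortest possible length, so every move has to be on a shortest route through the required cells.
Route from N: 3× left (reaching K), down to O, right to P, down to U, 2× right (reaching W), up to R — 9 moves in all.
Check: all required cells visited; 9 ≤ 9 moves.

N M L K O P U V W R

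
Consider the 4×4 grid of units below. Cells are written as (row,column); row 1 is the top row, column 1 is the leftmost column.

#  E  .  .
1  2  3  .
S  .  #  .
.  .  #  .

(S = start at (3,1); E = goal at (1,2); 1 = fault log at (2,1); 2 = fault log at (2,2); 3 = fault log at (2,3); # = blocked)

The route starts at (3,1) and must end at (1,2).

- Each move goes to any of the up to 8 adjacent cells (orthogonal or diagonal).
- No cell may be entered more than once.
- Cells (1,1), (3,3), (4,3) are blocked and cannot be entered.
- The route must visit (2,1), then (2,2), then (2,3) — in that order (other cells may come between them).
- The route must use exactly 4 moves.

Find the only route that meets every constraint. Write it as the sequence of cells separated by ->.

(3,1) -> (2,1) -> (2,2) -> (2,3) -> (1,2)

The waypoints must appear in the order (2,1), (2,2), (2,3), with no cell reused.
Route from (3,1): up to (2,1), 2× right (reaching (2,3)), up-left to (1,2) — 4 moves in all.
Check: order respected (1 at step 1, 2 at step 2, 3 at step 3); 4 moves as required.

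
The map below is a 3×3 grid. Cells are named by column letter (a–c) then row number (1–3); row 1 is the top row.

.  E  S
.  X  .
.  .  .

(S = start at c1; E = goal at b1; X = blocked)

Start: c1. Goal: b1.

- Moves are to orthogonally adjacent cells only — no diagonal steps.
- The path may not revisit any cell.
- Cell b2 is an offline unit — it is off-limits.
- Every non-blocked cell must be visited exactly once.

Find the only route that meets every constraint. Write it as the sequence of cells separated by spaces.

Need to visit all 8 open cells exactly once, starting at c1 and ending at b1.
Cell c2 has only two open neighbours (c1 and c3), so the path must pass straight through it: one of those is the cell it's entered from and the other is where it exits.
Route from c1: down 2 to c3, left 2 to a3, up 2 to a1, right 1 to b1 — 7 moves in all.
Check: all 8 open cells covered.

c1 c2 c3 b3 a3 a2 a1 b1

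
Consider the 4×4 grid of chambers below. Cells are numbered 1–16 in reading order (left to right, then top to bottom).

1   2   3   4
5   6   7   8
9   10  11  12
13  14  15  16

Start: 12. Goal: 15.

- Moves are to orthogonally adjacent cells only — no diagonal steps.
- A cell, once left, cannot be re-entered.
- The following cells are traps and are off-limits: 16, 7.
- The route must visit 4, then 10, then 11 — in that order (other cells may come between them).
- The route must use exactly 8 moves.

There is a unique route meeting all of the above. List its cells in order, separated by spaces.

The waypoints must appear in the order 4, 10, 11, with no cell reused.
Route from 12: up 2 to 4, left 2 to 2, down 2 to 10, right 1 to 11, down 1 to 15 — 8 moves in all.
Check: order respected (4 at step 2, 10 at step 6, 11 at step 7); 8 moves as required.

12 8 4 3 2 6 10 11 15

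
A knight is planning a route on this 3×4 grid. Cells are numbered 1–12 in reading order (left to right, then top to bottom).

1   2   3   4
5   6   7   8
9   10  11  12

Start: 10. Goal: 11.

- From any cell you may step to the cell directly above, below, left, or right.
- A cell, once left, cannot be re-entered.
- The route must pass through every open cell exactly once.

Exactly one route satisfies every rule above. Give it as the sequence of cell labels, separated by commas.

10, 9, 5, 1, 2, 6, 7, 3, 4, 8, 12, 11

Need to visit all 12 open cells exactly once, starting at 10 and ending at 11.
Route from 10: left to 9, 2× up (reaching 1), right to 2, down to 6, right to 7, up to 3, right to 4, 2× down (reaching 12), left to 11 — 11 moves in all.
Check: all 12 open cells covered.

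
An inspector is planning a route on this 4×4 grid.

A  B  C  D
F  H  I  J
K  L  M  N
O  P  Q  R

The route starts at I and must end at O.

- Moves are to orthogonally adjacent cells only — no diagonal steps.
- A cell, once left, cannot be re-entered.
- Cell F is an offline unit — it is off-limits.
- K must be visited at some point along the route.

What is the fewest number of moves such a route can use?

4

Any route passes through K somewhere between I and O. Summing Manhattan distances along the two legs (I → K → O) gives a lower bound of 3 + 1 = 4 moves.
A route of 4 moves achieves this: I → M → L → K → O.
Since 4 matches the lower bound, it is optimal.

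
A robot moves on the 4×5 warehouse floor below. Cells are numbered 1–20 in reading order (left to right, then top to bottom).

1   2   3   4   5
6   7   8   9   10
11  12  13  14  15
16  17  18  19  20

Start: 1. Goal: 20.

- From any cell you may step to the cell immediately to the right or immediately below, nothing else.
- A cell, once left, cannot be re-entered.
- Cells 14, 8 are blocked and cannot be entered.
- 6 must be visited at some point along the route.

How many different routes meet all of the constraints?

5

A right/down-only route from 1 to 20 makes exactly 3 down-moves and 4 right-moves in some order.
With no other constraints that would be C(7,3) = 35 routes.
Split at 6 and multiply the segment counts (each segment already excludes blocked cells): 1→6: 1; 6→20: 5; product = 5.
That gives 5 routes.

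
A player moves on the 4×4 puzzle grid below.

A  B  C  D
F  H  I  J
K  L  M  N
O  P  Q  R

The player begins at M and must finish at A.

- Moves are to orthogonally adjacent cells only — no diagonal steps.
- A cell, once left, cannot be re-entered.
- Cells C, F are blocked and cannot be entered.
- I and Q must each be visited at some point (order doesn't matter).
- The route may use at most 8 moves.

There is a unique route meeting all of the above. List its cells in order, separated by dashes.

M - Q - R - N - J - I - H - B - A

The budget equals the shortest possible length, so every move has to be on a shortest route through the required cells.
Route from M: down to Q, right to R, 2× up (reaching J), 2× left (reaching H), up to B, left to A — 8 moves in all.
Check: all required cells visited; 8 ≤ 8 moves.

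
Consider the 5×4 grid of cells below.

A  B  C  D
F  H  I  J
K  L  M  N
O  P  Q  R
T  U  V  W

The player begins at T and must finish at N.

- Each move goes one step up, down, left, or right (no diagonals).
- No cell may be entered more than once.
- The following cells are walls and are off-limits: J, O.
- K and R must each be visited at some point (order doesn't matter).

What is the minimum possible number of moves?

11

Any route passes through K and R in some order between T and N. Summing Manhattan distances along each leg and taking the cheapest ordering (T → K → R → N) gives a lower bound of 2 + 4 + 1 = 7 moves.
That bound ignores the blocked cells. Measuring each leg by the fewest moves that actually steer around them (T→K: 4; K→R: 4; R→N: 1) raises the lower bound to 9.
The shortest route satisfying every rule uses 11 moves: T → U → P → L → K → F → H → I → M → Q → R → N.
The no-revisit rule (legs can't share cells) pushes the minimum above the 9-move bound; an exhaustive check rules out every length from 9 to 10, leaving 11 as the minimum.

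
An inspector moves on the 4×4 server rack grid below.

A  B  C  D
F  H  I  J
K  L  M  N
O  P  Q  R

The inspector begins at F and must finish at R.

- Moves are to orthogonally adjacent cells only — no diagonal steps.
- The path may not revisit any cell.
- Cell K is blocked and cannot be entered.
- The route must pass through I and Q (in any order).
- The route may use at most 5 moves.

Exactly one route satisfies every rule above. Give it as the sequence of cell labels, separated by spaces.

The budget equals the shortest possible length, so every move has to be on a shortest route through the required cells.
Route from F: 2× right (reaching I), 2× down (reaching Q), right to R — 5 moves in all.
Check: all required cells visited; 5 ≤ 5 moves.

F H I M Q R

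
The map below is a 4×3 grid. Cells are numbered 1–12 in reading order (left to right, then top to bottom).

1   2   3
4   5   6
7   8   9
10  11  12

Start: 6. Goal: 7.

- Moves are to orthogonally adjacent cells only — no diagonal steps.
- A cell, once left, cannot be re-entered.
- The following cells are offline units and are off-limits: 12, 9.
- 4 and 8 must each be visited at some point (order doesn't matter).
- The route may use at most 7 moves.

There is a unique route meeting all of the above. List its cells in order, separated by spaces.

The budget equals the shortest possible length, so every move has to be on a shortest route through the required cells.
Route from 6: up to 3, 2× left (reaching 1), down to 4, right to 5, down to 8, left to 7 — 7 moves in all.
Check: all required cells visited; 7 ≤ 7 moves.

6 3 2 1 4 5 8 7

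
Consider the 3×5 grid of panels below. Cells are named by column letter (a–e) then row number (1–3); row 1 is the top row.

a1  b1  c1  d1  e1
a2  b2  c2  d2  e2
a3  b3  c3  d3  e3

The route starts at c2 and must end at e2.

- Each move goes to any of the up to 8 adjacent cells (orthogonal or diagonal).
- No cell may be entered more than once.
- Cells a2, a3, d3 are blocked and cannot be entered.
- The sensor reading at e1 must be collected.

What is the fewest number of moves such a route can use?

3

Any route passes through e1 somewhere between c2 and e2. Summing Chebyshev distances along the two legs (c2 → e1 → e2) gives a lower bound of 2 + 1 = 3 moves.
A route of 3 moves achieves this: c2 → d1 → e1 → e2.
Since 3 matches the lower bound, it is optimal.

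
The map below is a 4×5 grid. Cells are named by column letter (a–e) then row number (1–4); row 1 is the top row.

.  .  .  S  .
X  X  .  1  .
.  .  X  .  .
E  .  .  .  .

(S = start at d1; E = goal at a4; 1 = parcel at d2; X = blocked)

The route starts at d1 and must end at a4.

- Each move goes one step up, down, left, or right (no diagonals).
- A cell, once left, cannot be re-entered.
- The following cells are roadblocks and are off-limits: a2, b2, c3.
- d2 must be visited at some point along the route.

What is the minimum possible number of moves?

6

Any route passes through d2 somewhere between d1 and a4. Summing Manhattan distances along the two legs (d1 → d2 → a4) gives a lower bound of 1 + 5 = 6 moves.
A route of 6 moves achieves this: d1 → d2 → d3 → d4 → c4 → b4 → a4.
Since 6 matches the lower bound, it is optimal.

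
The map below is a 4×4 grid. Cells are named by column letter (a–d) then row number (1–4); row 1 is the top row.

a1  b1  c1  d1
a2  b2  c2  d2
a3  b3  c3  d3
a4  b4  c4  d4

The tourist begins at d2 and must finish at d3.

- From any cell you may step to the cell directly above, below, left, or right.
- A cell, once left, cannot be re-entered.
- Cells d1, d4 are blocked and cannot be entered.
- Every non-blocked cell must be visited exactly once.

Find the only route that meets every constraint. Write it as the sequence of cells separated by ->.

d2 -> c2 -> c1 -> b1 -> a1 -> a2 -> b2 -> b3 -> a3 -> a4 -> b4 -> c4 -> c3 -> d3

Need to visit all 14 open cells exactly once, starting at d2 and ending at d3.
Route from d2: left 1 to c2, up 1 to c1, left 2 to a1, down 1 to a2, right 1 to b2, down 1 to b3, left 1 to a3, down 1 to a4, right 2 to c4, up 1 to c3, right 1 to d3 — 13 moves in all.
Check: all 14 open cells covered.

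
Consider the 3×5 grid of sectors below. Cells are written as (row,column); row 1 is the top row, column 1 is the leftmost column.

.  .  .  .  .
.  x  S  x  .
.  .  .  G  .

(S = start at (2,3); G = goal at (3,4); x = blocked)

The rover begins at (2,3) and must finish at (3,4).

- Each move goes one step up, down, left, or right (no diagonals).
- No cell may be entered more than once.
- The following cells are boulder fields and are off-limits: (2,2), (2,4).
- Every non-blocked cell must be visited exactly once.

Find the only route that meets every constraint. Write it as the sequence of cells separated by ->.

Need to visit all 13 open cells exactly once, starting at (2,3) and ending at (3,4).
Cell (3,1) has only two open neighbours ((2,1) and (3,2)), so the path must pass straight through it: one of those is the cell it's entered from and the other is where it exits.
Route from (2,3): down to (3,3), 2× left (reaching (3,1)), 2× up (reaching (1,1)), 4× right (reaching (1,5)), 2× down (reaching (3,5)), left to (3,4) — 12 moves in all.
Check: all 13 open cells covered.

(2,3) -> (3,3) -> (3,2) -> (3,1) -> (2,1) -> (1,1) -> (1,2) -> (1,3) -> (1,4) -> (1,5) -> (2,5) -> (3,5) -> (3,4)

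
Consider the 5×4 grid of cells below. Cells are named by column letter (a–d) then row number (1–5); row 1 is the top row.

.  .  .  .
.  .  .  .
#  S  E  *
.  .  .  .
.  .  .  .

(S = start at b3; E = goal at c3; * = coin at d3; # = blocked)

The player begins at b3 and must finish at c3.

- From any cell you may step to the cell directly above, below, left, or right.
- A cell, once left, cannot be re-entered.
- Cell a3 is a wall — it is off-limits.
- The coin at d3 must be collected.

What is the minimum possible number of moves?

Any route passes through d3 somewhere between b3 and c3. Summing Manhattan distances along the two legs (b3 → d3 → c3) gives a lower bound of 2 + 1 = 3 moves.
The shortest route satisfying every rule uses 5 moves: b3 → b2 → c2 → d2 → d3 → c3.
The no-revisit rule (legs can't share cells) pushes the minimum above the 3-move bound; an exhaustive check rules out every length from 3 to 4, leaving 5 as the minimum.

5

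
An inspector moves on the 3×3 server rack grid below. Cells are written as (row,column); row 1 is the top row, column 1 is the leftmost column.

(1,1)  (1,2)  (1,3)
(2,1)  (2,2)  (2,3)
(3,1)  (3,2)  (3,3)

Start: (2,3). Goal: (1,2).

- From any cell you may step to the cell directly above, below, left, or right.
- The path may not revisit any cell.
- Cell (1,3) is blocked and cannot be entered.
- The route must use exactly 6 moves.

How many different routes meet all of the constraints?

Need simple routes of exactly 6 moves from (2,3) to (1,2) (Manhattan distance 2, so 2 moves are spent on a detour and 2 undoing it).
Enumerating: (2,3) (3,3) (3,2) (2,2) (2,1) (1,1) (1,2) | (2,3) (3,3) (3,2) (3,1) (2,1) (1,1) (1,2) | (2,3) (3,3) (3,2) (3,1) (2,1) (2,2) (1,2) | (2,3) (2,2) (3,2) (3,1) (2,1) (1,1) (1,2).
That gives 4 routes.

4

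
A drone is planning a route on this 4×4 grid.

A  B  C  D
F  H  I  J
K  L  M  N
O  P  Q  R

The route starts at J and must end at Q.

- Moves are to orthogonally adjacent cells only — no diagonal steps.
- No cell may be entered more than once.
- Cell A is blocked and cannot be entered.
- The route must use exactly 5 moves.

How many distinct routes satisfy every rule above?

Need simple routes of exactly 5 moves from J to Q (Manhattan distance 3, so 1 moves are spent on a detour and 1 undoing it).
Enumerating: J D C I M Q | J N M L P Q | J I M L P Q | J I M N R Q | J I H L P Q | J I H L M Q.
That gives 6 routes.

6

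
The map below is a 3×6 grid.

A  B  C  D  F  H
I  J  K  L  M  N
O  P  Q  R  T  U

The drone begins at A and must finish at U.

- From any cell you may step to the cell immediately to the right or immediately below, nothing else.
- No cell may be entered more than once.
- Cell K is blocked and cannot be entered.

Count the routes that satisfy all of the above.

A right/down-only route from A to U makes exactly 2 down-moves and 5 right-moves in some order.
With no other constraints that would be C(7,2) = 21 routes.
Subtract routes through each blocked cell (inclusion–exclusion for overlaps): − through K: 12 → 9.
That gives 9 routes.

9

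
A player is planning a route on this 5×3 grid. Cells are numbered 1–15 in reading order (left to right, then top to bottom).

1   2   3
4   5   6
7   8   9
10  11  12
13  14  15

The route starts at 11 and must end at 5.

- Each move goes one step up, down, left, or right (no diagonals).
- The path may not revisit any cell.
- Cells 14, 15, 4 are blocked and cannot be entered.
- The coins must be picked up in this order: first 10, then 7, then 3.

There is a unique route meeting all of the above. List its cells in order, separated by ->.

The waypoints must appear in the order 10, 7, 3, with no cell reused.
Route from 11: left 1 to 10, up 1 to 7, right 2 to 9, up 2 to 3, left 1 to 2, down 1 to 5 — 8 moves in all.
Check: order respected (10 at step 1, 7 at step 2, 3 at step 6).

11 -> 10 -> 7 -> 8 -> 9 -> 6 -> 3 -> 2 -> 5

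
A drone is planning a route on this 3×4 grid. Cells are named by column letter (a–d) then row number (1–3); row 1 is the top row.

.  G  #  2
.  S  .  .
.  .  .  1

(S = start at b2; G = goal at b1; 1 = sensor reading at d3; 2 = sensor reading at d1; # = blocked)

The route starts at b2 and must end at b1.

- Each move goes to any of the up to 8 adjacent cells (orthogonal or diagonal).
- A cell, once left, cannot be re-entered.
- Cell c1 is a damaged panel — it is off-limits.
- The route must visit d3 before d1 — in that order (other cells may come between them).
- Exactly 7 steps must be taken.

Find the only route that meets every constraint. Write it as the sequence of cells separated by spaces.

b2 b3 c3 d3 d2 d1 c2 b1

The waypoints must appear in the order d3, d1, with no cell reused.
Route from b2: down 1 to b3, right 2 to d3, up 2 to d1, down-left 1 to c2, up-left 1 to b1 — 7 moves in all.
Check: order respected (1 at step 3, 2 at step 5); 7 moves as required.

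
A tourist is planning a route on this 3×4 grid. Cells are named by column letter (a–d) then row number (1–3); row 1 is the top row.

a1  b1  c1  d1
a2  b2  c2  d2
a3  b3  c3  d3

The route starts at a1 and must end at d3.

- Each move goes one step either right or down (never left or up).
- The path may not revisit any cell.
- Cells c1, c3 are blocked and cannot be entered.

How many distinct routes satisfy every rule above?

2

A right/down-only route from a1 to d3 makes exactly 2 down-moves and 3 right-moves in some order.
With no other constraints that would be C(5,2) = 10 routes.
Subtract routes through each blocked cell (inclusion–exclusion for overlaps): − through c1: 3 − through c3: 6 + through c1&c3: 1 → 2.
That gives 2 routes.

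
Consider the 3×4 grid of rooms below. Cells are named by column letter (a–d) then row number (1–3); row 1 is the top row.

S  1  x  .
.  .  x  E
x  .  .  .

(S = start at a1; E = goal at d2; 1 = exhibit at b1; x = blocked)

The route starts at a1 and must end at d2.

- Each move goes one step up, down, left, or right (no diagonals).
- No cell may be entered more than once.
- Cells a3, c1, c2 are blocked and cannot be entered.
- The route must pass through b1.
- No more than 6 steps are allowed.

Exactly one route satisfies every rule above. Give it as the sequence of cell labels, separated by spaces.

a1 b1 b2 b3 c3 d3 d2

The 6-move cap with required stops at b1 leaves no slack for detours.
Route from a1: right 1 to b1, down 2 to b3, right 2 to d3, up 1 to d2 — 6 moves in all.
Check: all required cells visited; 6 ≤ 6 moves.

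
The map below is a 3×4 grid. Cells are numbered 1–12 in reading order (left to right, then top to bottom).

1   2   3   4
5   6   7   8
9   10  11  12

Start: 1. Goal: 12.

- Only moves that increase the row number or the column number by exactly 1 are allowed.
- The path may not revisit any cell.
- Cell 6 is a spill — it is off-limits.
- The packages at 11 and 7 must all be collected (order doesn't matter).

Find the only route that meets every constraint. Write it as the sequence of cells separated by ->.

1 -> 2 -> 3 -> 7 -> 11 -> 12

Moves only go right or down, so the column and row indices never decrease.
Route from 1: 2× right (reaching 3), 2× down (reaching 11), right to 12 — 5 moves in all.
Check: all required cells visited.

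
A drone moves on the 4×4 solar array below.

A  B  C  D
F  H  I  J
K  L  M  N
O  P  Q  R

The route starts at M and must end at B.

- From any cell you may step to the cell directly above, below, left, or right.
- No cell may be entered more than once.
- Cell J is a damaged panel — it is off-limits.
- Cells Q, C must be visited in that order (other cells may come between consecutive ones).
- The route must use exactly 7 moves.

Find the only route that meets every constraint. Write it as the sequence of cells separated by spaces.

The waypoints must appear in the order Q, C, with no cell reused.
Route from M: down to Q, left to P, 2× up (reaching H), right to I, up to C, left to B — 7 moves in all.
Check: order respected (Q at step 1, C at step 6); 7 moves as required.

M Q P L H I C B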